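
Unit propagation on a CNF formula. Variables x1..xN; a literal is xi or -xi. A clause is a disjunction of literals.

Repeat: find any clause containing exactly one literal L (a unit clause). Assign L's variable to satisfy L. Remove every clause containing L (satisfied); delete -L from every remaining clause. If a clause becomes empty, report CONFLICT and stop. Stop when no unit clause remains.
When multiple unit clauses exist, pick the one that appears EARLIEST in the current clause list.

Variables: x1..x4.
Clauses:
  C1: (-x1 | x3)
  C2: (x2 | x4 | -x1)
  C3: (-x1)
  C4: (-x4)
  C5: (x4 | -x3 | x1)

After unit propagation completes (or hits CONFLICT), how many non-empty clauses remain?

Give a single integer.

unit clause [-1] forces x1=F; simplify:
  drop 1 from [4, -3, 1] -> [4, -3]
  satisfied 3 clause(s); 2 remain; assigned so far: [1]
unit clause [-4] forces x4=F; simplify:
  drop 4 from [4, -3] -> [-3]
  satisfied 1 clause(s); 1 remain; assigned so far: [1, 4]
unit clause [-3] forces x3=F; simplify:
  satisfied 1 clause(s); 0 remain; assigned so far: [1, 3, 4]

Answer: 0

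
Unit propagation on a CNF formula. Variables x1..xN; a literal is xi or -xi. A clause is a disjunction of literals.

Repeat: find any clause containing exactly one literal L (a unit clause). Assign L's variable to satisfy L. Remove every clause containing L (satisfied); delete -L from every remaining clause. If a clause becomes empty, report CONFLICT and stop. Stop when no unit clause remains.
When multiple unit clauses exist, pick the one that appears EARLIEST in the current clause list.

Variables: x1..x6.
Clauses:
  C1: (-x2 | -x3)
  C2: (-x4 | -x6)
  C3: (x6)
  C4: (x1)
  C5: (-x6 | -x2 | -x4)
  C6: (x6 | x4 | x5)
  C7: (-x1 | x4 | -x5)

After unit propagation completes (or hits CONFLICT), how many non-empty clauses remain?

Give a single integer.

Answer: 1

Derivation:
unit clause [6] forces x6=T; simplify:
  drop -6 from [-4, -6] -> [-4]
  drop -6 from [-6, -2, -4] -> [-2, -4]
  satisfied 2 clause(s); 5 remain; assigned so far: [6]
unit clause [-4] forces x4=F; simplify:
  drop 4 from [-1, 4, -5] -> [-1, -5]
  satisfied 2 clause(s); 3 remain; assigned so far: [4, 6]
unit clause [1] forces x1=T; simplify:
  drop -1 from [-1, -5] -> [-5]
  satisfied 1 clause(s); 2 remain; assigned so far: [1, 4, 6]
unit clause [-5] forces x5=F; simplify:
  satisfied 1 clause(s); 1 remain; assigned so far: [1, 4, 5, 6]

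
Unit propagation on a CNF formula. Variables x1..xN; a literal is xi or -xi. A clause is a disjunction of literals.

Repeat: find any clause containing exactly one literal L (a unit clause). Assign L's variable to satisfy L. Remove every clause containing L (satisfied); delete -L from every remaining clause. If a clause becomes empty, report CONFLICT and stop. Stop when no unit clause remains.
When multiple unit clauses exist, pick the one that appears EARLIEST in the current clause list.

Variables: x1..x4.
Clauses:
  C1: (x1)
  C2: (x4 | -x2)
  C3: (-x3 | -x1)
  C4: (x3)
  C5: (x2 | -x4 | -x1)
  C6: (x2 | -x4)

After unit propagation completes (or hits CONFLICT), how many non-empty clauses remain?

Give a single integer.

unit clause [1] forces x1=T; simplify:
  drop -1 from [-3, -1] -> [-3]
  drop -1 from [2, -4, -1] -> [2, -4]
  satisfied 1 clause(s); 5 remain; assigned so far: [1]
unit clause [-3] forces x3=F; simplify:
  drop 3 from [3] -> [] (empty!)
  satisfied 1 clause(s); 4 remain; assigned so far: [1, 3]
CONFLICT (empty clause)

Answer: 3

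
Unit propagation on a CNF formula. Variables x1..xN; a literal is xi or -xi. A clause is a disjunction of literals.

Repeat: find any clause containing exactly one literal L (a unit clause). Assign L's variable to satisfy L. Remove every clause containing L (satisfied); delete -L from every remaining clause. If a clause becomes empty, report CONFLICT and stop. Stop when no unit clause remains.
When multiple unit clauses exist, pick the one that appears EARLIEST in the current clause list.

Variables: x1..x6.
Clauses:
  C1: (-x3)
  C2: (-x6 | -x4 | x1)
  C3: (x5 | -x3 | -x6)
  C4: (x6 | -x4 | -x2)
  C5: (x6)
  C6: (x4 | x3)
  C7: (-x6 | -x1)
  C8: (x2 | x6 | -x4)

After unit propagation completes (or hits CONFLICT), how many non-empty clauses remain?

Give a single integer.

unit clause [-3] forces x3=F; simplify:
  drop 3 from [4, 3] -> [4]
  satisfied 2 clause(s); 6 remain; assigned so far: [3]
unit clause [6] forces x6=T; simplify:
  drop -6 from [-6, -4, 1] -> [-4, 1]
  drop -6 from [-6, -1] -> [-1]
  satisfied 3 clause(s); 3 remain; assigned so far: [3, 6]
unit clause [4] forces x4=T; simplify:
  drop -4 from [-4, 1] -> [1]
  satisfied 1 clause(s); 2 remain; assigned so far: [3, 4, 6]
unit clause [1] forces x1=T; simplify:
  drop -1 from [-1] -> [] (empty!)
  satisfied 1 clause(s); 1 remain; assigned so far: [1, 3, 4, 6]
CONFLICT (empty clause)

Answer: 0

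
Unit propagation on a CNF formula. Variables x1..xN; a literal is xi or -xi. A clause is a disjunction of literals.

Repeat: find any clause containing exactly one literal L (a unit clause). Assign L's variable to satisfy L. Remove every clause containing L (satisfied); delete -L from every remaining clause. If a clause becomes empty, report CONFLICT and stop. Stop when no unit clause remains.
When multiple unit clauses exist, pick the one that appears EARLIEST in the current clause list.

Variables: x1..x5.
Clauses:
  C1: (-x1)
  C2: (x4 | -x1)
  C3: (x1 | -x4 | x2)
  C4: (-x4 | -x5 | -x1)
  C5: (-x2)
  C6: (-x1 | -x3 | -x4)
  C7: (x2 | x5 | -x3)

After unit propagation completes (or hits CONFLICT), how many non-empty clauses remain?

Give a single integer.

Answer: 1

Derivation:
unit clause [-1] forces x1=F; simplify:
  drop 1 from [1, -4, 2] -> [-4, 2]
  satisfied 4 clause(s); 3 remain; assigned so far: [1]
unit clause [-2] forces x2=F; simplify:
  drop 2 from [-4, 2] -> [-4]
  drop 2 from [2, 5, -3] -> [5, -3]
  satisfied 1 clause(s); 2 remain; assigned so far: [1, 2]
unit clause [-4] forces x4=F; simplify:
  satisfied 1 clause(s); 1 remain; assigned so far: [1, 2, 4]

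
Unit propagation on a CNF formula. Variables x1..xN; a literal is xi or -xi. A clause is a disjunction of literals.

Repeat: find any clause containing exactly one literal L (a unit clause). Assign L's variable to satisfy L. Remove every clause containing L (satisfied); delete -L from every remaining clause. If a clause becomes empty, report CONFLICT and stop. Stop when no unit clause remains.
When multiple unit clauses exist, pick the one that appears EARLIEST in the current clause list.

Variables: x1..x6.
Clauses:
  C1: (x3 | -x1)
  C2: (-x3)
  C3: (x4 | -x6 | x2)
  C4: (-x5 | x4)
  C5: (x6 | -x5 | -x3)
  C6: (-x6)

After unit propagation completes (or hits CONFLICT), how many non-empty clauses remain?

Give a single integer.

Answer: 1

Derivation:
unit clause [-3] forces x3=F; simplify:
  drop 3 from [3, -1] -> [-1]
  satisfied 2 clause(s); 4 remain; assigned so far: [3]
unit clause [-1] forces x1=F; simplify:
  satisfied 1 clause(s); 3 remain; assigned so far: [1, 3]
unit clause [-6] forces x6=F; simplify:
  satisfied 2 clause(s); 1 remain; assigned so far: [1, 3, 6]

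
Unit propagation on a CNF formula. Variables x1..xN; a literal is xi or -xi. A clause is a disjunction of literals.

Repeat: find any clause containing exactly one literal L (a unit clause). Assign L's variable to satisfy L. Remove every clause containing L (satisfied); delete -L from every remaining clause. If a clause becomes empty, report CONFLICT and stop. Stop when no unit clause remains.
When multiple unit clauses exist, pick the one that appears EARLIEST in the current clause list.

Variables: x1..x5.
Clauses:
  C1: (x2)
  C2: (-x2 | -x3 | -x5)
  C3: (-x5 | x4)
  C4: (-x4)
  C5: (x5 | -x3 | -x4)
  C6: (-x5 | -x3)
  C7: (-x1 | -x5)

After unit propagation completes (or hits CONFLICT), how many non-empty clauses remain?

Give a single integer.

unit clause [2] forces x2=T; simplify:
  drop -2 from [-2, -3, -5] -> [-3, -5]
  satisfied 1 clause(s); 6 remain; assigned so far: [2]
unit clause [-4] forces x4=F; simplify:
  drop 4 from [-5, 4] -> [-5]
  satisfied 2 clause(s); 4 remain; assigned so far: [2, 4]
unit clause [-5] forces x5=F; simplify:
  satisfied 4 clause(s); 0 remain; assigned so far: [2, 4, 5]

Answer: 0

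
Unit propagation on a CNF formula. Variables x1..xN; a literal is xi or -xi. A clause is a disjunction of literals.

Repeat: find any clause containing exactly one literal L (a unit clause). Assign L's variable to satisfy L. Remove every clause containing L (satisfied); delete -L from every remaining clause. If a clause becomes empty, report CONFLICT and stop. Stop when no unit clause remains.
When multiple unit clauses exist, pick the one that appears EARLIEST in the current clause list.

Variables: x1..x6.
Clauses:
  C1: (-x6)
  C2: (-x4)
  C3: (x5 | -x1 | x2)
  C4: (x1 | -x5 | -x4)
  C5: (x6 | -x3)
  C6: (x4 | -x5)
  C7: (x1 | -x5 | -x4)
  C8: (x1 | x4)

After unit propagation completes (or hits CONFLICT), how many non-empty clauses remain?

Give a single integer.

unit clause [-6] forces x6=F; simplify:
  drop 6 from [6, -3] -> [-3]
  satisfied 1 clause(s); 7 remain; assigned so far: [6]
unit clause [-4] forces x4=F; simplify:
  drop 4 from [4, -5] -> [-5]
  drop 4 from [1, 4] -> [1]
  satisfied 3 clause(s); 4 remain; assigned so far: [4, 6]
unit clause [-3] forces x3=F; simplify:
  satisfied 1 clause(s); 3 remain; assigned so far: [3, 4, 6]
unit clause [-5] forces x5=F; simplify:
  drop 5 from [5, -1, 2] -> [-1, 2]
  satisfied 1 clause(s); 2 remain; assigned so far: [3, 4, 5, 6]
unit clause [1] forces x1=T; simplify:
  drop -1 from [-1, 2] -> [2]
  satisfied 1 clause(s); 1 remain; assigned so far: [1, 3, 4, 5, 6]
unit clause [2] forces x2=T; simplify:
  satisfied 1 clause(s); 0 remain; assigned so far: [1, 2, 3, 4, 5, 6]

Answer: 0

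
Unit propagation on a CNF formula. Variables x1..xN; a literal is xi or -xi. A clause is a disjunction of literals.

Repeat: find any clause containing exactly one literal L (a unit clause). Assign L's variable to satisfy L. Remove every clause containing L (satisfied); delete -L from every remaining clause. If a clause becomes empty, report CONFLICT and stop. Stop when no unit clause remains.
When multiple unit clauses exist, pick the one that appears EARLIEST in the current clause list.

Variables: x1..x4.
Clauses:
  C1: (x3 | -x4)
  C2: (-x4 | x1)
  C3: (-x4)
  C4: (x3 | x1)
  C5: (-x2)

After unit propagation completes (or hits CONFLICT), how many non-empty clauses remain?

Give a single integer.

unit clause [-4] forces x4=F; simplify:
  satisfied 3 clause(s); 2 remain; assigned so far: [4]
unit clause [-2] forces x2=F; simplify:
  satisfied 1 clause(s); 1 remain; assigned so far: [2, 4]

Answer: 1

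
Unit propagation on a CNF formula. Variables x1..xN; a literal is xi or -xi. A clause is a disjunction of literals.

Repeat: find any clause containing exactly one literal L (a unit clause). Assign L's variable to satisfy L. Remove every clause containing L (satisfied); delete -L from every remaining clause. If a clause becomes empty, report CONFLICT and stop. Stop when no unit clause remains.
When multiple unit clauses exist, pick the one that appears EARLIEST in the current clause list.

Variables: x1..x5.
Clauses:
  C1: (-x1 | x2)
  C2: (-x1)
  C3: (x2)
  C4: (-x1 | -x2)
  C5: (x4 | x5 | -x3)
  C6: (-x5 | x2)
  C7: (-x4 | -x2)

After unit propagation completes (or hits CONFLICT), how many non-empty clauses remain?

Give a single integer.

Answer: 1

Derivation:
unit clause [-1] forces x1=F; simplify:
  satisfied 3 clause(s); 4 remain; assigned so far: [1]
unit clause [2] forces x2=T; simplify:
  drop -2 from [-4, -2] -> [-4]
  satisfied 2 clause(s); 2 remain; assigned so far: [1, 2]
unit clause [-4] forces x4=F; simplify:
  drop 4 from [4, 5, -3] -> [5, -3]
  satisfied 1 clause(s); 1 remain; assigned so far: [1, 2, 4]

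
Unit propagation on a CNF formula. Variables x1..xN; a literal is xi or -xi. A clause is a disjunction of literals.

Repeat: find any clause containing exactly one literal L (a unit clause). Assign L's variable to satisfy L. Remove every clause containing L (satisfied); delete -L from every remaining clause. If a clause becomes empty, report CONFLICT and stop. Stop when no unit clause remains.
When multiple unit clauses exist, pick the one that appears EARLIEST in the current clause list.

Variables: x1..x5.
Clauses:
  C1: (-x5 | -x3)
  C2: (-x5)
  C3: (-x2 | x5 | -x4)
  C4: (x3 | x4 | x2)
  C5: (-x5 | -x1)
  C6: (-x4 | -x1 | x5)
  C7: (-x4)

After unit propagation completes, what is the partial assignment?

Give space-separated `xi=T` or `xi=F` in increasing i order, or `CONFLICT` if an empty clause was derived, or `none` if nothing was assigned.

unit clause [-5] forces x5=F; simplify:
  drop 5 from [-2, 5, -4] -> [-2, -4]
  drop 5 from [-4, -1, 5] -> [-4, -1]
  satisfied 3 clause(s); 4 remain; assigned so far: [5]
unit clause [-4] forces x4=F; simplify:
  drop 4 from [3, 4, 2] -> [3, 2]
  satisfied 3 clause(s); 1 remain; assigned so far: [4, 5]

Answer: x4=F x5=F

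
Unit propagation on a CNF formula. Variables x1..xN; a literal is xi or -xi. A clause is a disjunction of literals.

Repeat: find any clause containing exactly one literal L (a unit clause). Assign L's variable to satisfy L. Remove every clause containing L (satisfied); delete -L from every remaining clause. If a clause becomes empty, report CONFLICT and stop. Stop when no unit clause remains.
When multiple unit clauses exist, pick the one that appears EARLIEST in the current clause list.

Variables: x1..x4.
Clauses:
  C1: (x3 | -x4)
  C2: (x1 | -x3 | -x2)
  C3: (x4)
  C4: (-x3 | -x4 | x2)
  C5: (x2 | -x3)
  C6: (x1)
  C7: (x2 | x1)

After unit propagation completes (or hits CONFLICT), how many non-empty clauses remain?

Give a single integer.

unit clause [4] forces x4=T; simplify:
  drop -4 from [3, -4] -> [3]
  drop -4 from [-3, -4, 2] -> [-3, 2]
  satisfied 1 clause(s); 6 remain; assigned so far: [4]
unit clause [3] forces x3=T; simplify:
  drop -3 from [1, -3, -2] -> [1, -2]
  drop -3 from [-3, 2] -> [2]
  drop -3 from [2, -3] -> [2]
  satisfied 1 clause(s); 5 remain; assigned so far: [3, 4]
unit clause [2] forces x2=T; simplify:
  drop -2 from [1, -2] -> [1]
  satisfied 3 clause(s); 2 remain; assigned so far: [2, 3, 4]
unit clause [1] forces x1=T; simplify:
  satisfied 2 clause(s); 0 remain; assigned so far: [1, 2, 3, 4]

Answer: 0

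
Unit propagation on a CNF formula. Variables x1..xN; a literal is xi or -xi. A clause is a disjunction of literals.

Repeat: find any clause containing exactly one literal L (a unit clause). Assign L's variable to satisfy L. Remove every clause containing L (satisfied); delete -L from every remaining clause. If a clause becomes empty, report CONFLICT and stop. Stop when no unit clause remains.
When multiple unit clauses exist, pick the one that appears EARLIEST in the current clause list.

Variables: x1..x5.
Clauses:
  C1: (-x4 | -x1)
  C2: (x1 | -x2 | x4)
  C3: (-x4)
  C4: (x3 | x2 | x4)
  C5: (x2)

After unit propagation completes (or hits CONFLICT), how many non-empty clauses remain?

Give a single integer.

Answer: 0

Derivation:
unit clause [-4] forces x4=F; simplify:
  drop 4 from [1, -2, 4] -> [1, -2]
  drop 4 from [3, 2, 4] -> [3, 2]
  satisfied 2 clause(s); 3 remain; assigned so far: [4]
unit clause [2] forces x2=T; simplify:
  drop -2 from [1, -2] -> [1]
  satisfied 2 clause(s); 1 remain; assigned so far: [2, 4]
unit clause [1] forces x1=T; simplify:
  satisfied 1 clause(s); 0 remain; assigned so far: [1, 2, 4]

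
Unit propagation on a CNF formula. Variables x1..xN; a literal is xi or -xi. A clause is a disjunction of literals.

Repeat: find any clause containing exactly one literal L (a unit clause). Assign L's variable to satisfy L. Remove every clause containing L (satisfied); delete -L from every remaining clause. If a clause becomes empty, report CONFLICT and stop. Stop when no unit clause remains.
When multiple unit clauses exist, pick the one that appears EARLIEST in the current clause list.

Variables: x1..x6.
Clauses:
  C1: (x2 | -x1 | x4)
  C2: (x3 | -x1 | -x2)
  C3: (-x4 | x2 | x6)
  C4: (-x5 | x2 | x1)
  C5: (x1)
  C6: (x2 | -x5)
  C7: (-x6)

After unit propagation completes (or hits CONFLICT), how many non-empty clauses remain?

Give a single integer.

unit clause [1] forces x1=T; simplify:
  drop -1 from [2, -1, 4] -> [2, 4]
  drop -1 from [3, -1, -2] -> [3, -2]
  satisfied 2 clause(s); 5 remain; assigned so far: [1]
unit clause [-6] forces x6=F; simplify:
  drop 6 from [-4, 2, 6] -> [-4, 2]
  satisfied 1 clause(s); 4 remain; assigned so far: [1, 6]

Answer: 4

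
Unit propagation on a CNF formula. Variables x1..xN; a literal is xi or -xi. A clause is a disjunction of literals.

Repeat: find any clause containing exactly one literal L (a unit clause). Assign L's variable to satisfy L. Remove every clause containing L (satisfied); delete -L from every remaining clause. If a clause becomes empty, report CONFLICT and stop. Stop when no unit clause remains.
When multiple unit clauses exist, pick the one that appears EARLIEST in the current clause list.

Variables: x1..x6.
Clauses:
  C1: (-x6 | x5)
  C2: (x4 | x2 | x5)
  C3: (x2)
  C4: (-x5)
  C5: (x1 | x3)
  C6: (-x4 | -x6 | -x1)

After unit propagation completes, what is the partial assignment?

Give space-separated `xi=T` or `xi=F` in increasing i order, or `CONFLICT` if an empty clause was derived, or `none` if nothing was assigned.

unit clause [2] forces x2=T; simplify:
  satisfied 2 clause(s); 4 remain; assigned so far: [2]
unit clause [-5] forces x5=F; simplify:
  drop 5 from [-6, 5] -> [-6]
  satisfied 1 clause(s); 3 remain; assigned so far: [2, 5]
unit clause [-6] forces x6=F; simplify:
  satisfied 2 clause(s); 1 remain; assigned so far: [2, 5, 6]

Answer: x2=T x5=F x6=F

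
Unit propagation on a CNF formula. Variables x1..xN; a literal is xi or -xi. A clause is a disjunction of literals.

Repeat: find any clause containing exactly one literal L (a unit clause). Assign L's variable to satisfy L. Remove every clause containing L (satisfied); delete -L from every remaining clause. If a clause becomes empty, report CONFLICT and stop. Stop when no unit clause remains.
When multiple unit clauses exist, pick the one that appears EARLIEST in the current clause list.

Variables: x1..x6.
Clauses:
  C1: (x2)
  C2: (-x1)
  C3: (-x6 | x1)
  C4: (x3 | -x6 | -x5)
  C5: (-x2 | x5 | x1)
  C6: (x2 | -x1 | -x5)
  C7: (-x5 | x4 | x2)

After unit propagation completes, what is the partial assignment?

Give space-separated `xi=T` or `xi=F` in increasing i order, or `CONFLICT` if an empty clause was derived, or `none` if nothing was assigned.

unit clause [2] forces x2=T; simplify:
  drop -2 from [-2, 5, 1] -> [5, 1]
  satisfied 3 clause(s); 4 remain; assigned so far: [2]
unit clause [-1] forces x1=F; simplify:
  drop 1 from [-6, 1] -> [-6]
  drop 1 from [5, 1] -> [5]
  satisfied 1 clause(s); 3 remain; assigned so far: [1, 2]
unit clause [-6] forces x6=F; simplify:
  satisfied 2 clause(s); 1 remain; assigned so far: [1, 2, 6]
unit clause [5] forces x5=T; simplify:
  satisfied 1 clause(s); 0 remain; assigned so far: [1, 2, 5, 6]

Answer: x1=F x2=T x5=T x6=F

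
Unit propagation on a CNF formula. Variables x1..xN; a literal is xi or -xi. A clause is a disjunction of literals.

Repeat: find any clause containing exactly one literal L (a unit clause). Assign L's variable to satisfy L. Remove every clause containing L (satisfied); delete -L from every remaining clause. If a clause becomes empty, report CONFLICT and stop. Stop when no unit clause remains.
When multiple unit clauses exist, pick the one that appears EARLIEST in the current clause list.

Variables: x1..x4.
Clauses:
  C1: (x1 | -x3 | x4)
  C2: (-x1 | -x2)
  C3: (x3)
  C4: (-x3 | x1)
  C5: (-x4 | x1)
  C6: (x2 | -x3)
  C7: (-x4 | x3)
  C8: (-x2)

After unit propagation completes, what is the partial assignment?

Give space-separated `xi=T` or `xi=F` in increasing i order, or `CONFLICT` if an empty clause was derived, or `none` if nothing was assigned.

unit clause [3] forces x3=T; simplify:
  drop -3 from [1, -3, 4] -> [1, 4]
  drop -3 from [-3, 1] -> [1]
  drop -3 from [2, -3] -> [2]
  satisfied 2 clause(s); 6 remain; assigned so far: [3]
unit clause [1] forces x1=T; simplify:
  drop -1 from [-1, -2] -> [-2]
  satisfied 3 clause(s); 3 remain; assigned so far: [1, 3]
unit clause [-2] forces x2=F; simplify:
  drop 2 from [2] -> [] (empty!)
  satisfied 2 clause(s); 1 remain; assigned so far: [1, 2, 3]
CONFLICT (empty clause)

Answer: CONFLICT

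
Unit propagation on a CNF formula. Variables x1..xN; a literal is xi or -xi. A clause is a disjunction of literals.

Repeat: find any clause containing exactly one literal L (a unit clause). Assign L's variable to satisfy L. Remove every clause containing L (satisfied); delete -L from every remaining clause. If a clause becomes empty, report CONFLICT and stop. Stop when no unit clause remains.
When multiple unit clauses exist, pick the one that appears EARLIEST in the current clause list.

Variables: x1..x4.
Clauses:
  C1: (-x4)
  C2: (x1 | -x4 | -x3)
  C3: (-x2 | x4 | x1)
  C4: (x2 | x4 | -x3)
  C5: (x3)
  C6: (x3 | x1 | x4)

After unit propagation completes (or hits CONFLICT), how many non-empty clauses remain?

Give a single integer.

unit clause [-4] forces x4=F; simplify:
  drop 4 from [-2, 4, 1] -> [-2, 1]
  drop 4 from [2, 4, -3] -> [2, -3]
  drop 4 from [3, 1, 4] -> [3, 1]
  satisfied 2 clause(s); 4 remain; assigned so far: [4]
unit clause [3] forces x3=T; simplify:
  drop -3 from [2, -3] -> [2]
  satisfied 2 clause(s); 2 remain; assigned so far: [3, 4]
unit clause [2] forces x2=T; simplify:
  drop -2 from [-2, 1] -> [1]
  satisfied 1 clause(s); 1 remain; assigned so far: [2, 3, 4]
unit clause [1] forces x1=T; simplify:
  satisfied 1 clause(s); 0 remain; assigned so far: [1, 2, 3, 4]

Answer: 0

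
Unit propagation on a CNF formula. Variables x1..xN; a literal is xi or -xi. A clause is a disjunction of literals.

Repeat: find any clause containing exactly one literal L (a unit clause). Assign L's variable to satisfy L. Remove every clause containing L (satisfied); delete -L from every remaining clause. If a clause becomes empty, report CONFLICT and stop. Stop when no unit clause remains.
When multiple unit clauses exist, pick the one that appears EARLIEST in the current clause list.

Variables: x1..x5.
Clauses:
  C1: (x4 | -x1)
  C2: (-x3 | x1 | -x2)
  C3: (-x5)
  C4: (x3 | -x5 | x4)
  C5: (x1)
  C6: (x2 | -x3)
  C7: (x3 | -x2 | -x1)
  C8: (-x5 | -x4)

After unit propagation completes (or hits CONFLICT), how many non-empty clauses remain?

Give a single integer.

Answer: 2

Derivation:
unit clause [-5] forces x5=F; simplify:
  satisfied 3 clause(s); 5 remain; assigned so far: [5]
unit clause [1] forces x1=T; simplify:
  drop -1 from [4, -1] -> [4]
  drop -1 from [3, -2, -1] -> [3, -2]
  satisfied 2 clause(s); 3 remain; assigned so far: [1, 5]
unit clause [4] forces x4=T; simplify:
  satisfied 1 clause(s); 2 remain; assigned so far: [1, 4, 5]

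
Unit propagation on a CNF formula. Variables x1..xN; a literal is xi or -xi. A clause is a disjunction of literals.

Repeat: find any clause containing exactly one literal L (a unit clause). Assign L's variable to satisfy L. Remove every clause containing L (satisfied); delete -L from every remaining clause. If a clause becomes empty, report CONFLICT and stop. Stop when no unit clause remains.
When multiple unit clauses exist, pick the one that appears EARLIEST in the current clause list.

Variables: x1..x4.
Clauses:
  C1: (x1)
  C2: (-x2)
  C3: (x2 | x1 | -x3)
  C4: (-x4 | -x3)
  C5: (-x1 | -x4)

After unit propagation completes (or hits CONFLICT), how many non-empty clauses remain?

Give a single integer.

unit clause [1] forces x1=T; simplify:
  drop -1 from [-1, -4] -> [-4]
  satisfied 2 clause(s); 3 remain; assigned so far: [1]
unit clause [-2] forces x2=F; simplify:
  satisfied 1 clause(s); 2 remain; assigned so far: [1, 2]
unit clause [-4] forces x4=F; simplify:
  satisfied 2 clause(s); 0 remain; assigned so far: [1, 2, 4]

Answer: 0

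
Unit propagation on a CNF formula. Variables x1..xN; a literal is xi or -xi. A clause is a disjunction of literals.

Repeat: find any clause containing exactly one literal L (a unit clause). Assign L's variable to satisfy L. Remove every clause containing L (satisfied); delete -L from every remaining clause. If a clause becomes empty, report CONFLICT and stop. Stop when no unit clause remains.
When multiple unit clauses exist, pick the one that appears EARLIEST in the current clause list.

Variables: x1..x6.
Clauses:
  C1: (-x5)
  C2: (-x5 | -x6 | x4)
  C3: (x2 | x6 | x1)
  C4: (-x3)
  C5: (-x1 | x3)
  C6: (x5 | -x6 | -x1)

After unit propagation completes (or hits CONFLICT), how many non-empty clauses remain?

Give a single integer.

unit clause [-5] forces x5=F; simplify:
  drop 5 from [5, -6, -1] -> [-6, -1]
  satisfied 2 clause(s); 4 remain; assigned so far: [5]
unit clause [-3] forces x3=F; simplify:
  drop 3 from [-1, 3] -> [-1]
  satisfied 1 clause(s); 3 remain; assigned so far: [3, 5]
unit clause [-1] forces x1=F; simplify:
  drop 1 from [2, 6, 1] -> [2, 6]
  satisfied 2 clause(s); 1 remain; assigned so far: [1, 3, 5]

Answer: 1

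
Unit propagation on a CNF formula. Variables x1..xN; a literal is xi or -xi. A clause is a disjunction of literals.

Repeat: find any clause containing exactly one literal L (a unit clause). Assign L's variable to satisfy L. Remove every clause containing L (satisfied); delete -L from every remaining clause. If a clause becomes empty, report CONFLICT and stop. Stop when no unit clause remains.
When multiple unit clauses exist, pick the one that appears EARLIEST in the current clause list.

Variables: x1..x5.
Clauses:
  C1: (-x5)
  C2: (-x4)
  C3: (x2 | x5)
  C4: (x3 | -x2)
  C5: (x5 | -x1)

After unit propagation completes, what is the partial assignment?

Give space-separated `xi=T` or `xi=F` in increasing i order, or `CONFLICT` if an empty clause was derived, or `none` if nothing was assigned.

unit clause [-5] forces x5=F; simplify:
  drop 5 from [2, 5] -> [2]
  drop 5 from [5, -1] -> [-1]
  satisfied 1 clause(s); 4 remain; assigned so far: [5]
unit clause [-4] forces x4=F; simplify:
  satisfied 1 clause(s); 3 remain; assigned so far: [4, 5]
unit clause [2] forces x2=T; simplify:
  drop -2 from [3, -2] -> [3]
  satisfied 1 clause(s); 2 remain; assigned so far: [2, 4, 5]
unit clause [3] forces x3=T; simplify:
  satisfied 1 clause(s); 1 remain; assigned so far: [2, 3, 4, 5]
unit clause [-1] forces x1=F; simplify:
  satisfied 1 clause(s); 0 remain; assigned so far: [1, 2, 3, 4, 5]

Answer: x1=F x2=T x3=T x4=F x5=F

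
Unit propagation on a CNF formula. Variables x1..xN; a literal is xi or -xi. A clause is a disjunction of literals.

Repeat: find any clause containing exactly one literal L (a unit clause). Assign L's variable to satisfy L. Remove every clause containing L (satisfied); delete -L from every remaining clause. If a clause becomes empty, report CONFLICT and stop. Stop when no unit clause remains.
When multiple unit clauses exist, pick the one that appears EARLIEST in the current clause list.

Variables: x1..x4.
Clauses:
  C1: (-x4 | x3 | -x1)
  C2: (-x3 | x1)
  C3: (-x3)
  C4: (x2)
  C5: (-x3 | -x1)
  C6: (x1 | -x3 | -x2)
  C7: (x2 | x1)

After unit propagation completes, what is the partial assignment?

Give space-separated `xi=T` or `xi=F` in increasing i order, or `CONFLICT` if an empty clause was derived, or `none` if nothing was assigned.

Answer: x2=T x3=F

Derivation:
unit clause [-3] forces x3=F; simplify:
  drop 3 from [-4, 3, -1] -> [-4, -1]
  satisfied 4 clause(s); 3 remain; assigned so far: [3]
unit clause [2] forces x2=T; simplify:
  satisfied 2 clause(s); 1 remain; assigned so far: [2, 3]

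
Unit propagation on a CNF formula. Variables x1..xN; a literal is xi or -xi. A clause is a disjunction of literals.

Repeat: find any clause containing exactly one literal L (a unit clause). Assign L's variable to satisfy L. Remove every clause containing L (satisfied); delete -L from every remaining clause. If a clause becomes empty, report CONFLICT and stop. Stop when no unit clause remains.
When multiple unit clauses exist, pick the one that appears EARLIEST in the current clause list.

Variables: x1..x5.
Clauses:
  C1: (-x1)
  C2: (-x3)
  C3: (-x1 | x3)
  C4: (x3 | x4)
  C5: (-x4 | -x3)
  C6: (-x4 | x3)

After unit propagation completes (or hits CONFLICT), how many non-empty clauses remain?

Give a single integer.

unit clause [-1] forces x1=F; simplify:
  satisfied 2 clause(s); 4 remain; assigned so far: [1]
unit clause [-3] forces x3=F; simplify:
  drop 3 from [3, 4] -> [4]
  drop 3 from [-4, 3] -> [-4]
  satisfied 2 clause(s); 2 remain; assigned so far: [1, 3]
unit clause [4] forces x4=T; simplify:
  drop -4 from [-4] -> [] (empty!)
  satisfied 1 clause(s); 1 remain; assigned so far: [1, 3, 4]
CONFLICT (empty clause)

Answer: 0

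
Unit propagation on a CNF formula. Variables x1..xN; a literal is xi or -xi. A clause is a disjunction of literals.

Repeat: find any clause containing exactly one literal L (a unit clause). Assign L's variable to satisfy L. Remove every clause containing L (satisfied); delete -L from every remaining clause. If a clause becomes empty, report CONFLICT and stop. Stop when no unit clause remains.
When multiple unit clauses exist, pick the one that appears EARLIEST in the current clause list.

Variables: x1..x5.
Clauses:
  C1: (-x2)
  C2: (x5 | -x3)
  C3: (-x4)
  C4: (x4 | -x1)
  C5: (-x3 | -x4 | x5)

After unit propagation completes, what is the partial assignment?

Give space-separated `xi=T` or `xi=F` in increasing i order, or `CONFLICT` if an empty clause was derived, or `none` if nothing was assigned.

Answer: x1=F x2=F x4=F

Derivation:
unit clause [-2] forces x2=F; simplify:
  satisfied 1 clause(s); 4 remain; assigned so far: [2]
unit clause [-4] forces x4=F; simplify:
  drop 4 from [4, -1] -> [-1]
  satisfied 2 clause(s); 2 remain; assigned so far: [2, 4]
unit clause [-1] forces x1=F; simplify:
  satisfied 1 clause(s); 1 remain; assigned so far: [1, 2, 4]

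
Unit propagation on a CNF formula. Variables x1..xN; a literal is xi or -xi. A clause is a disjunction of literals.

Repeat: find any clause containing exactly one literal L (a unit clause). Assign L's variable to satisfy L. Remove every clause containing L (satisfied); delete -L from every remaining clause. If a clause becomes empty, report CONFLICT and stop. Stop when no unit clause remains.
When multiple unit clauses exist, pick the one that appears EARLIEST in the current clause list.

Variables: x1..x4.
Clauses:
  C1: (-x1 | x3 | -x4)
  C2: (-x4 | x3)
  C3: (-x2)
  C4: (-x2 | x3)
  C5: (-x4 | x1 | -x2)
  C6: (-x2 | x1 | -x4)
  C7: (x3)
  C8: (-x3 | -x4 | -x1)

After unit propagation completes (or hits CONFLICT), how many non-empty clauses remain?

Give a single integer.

Answer: 1

Derivation:
unit clause [-2] forces x2=F; simplify:
  satisfied 4 clause(s); 4 remain; assigned so far: [2]
unit clause [3] forces x3=T; simplify:
  drop -3 from [-3, -4, -1] -> [-4, -1]
  satisfied 3 clause(s); 1 remain; assigned so far: [2, 3]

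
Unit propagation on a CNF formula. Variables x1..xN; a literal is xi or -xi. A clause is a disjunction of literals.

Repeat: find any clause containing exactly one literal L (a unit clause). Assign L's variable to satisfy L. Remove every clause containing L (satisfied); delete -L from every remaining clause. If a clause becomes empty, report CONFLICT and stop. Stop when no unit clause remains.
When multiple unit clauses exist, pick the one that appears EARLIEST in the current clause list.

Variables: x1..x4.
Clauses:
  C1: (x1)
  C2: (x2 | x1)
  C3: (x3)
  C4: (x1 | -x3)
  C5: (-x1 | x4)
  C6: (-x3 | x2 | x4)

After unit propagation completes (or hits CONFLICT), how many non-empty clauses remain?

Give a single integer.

unit clause [1] forces x1=T; simplify:
  drop -1 from [-1, 4] -> [4]
  satisfied 3 clause(s); 3 remain; assigned so far: [1]
unit clause [3] forces x3=T; simplify:
  drop -3 from [-3, 2, 4] -> [2, 4]
  satisfied 1 clause(s); 2 remain; assigned so far: [1, 3]
unit clause [4] forces x4=T; simplify:
  satisfied 2 clause(s); 0 remain; assigned so far: [1, 3, 4]

Answer: 0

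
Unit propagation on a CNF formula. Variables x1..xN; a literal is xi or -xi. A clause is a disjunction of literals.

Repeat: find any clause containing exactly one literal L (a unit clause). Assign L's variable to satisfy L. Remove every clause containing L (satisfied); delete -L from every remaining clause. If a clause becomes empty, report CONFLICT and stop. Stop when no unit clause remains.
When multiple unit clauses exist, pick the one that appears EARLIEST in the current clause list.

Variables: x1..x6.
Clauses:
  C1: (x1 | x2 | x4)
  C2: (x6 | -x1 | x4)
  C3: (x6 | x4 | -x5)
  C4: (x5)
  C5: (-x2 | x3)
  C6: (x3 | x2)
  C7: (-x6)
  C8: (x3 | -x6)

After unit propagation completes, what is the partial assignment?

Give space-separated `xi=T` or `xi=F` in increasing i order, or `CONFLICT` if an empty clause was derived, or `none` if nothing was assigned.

Answer: x4=T x5=T x6=F

Derivation:
unit clause [5] forces x5=T; simplify:
  drop -5 from [6, 4, -5] -> [6, 4]
  satisfied 1 clause(s); 7 remain; assigned so far: [5]
unit clause [-6] forces x6=F; simplify:
  drop 6 from [6, -1, 4] -> [-1, 4]
  drop 6 from [6, 4] -> [4]
  satisfied 2 clause(s); 5 remain; assigned so far: [5, 6]
unit clause [4] forces x4=T; simplify:
  satisfied 3 clause(s); 2 remain; assigned so far: [4, 5, 6]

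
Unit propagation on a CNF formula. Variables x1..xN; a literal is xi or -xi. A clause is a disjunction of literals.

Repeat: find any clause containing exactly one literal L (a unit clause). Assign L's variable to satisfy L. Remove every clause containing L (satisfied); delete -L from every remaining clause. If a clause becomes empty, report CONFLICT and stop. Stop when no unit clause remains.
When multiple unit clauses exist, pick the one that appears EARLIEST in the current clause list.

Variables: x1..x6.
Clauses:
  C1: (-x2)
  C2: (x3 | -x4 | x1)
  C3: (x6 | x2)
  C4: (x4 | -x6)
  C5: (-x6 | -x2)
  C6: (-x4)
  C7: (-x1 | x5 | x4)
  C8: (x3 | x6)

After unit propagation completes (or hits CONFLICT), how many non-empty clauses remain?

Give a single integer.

Answer: 1

Derivation:
unit clause [-2] forces x2=F; simplify:
  drop 2 from [6, 2] -> [6]
  satisfied 2 clause(s); 6 remain; assigned so far: [2]
unit clause [6] forces x6=T; simplify:
  drop -6 from [4, -6] -> [4]
  satisfied 2 clause(s); 4 remain; assigned so far: [2, 6]
unit clause [4] forces x4=T; simplify:
  drop -4 from [3, -4, 1] -> [3, 1]
  drop -4 from [-4] -> [] (empty!)
  satisfied 2 clause(s); 2 remain; assigned so far: [2, 4, 6]
CONFLICT (empty clause)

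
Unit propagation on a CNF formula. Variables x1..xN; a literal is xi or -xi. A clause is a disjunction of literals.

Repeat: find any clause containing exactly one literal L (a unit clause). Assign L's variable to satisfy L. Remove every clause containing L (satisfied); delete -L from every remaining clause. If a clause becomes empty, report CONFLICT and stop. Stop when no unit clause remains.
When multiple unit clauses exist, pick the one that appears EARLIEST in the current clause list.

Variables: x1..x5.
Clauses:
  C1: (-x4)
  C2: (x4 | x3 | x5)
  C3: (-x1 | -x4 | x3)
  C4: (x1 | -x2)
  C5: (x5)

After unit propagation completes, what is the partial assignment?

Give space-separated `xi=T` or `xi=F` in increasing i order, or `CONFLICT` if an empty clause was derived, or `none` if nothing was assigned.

unit clause [-4] forces x4=F; simplify:
  drop 4 from [4, 3, 5] -> [3, 5]
  satisfied 2 clause(s); 3 remain; assigned so far: [4]
unit clause [5] forces x5=T; simplify:
  satisfied 2 clause(s); 1 remain; assigned so far: [4, 5]

Answer: x4=F x5=T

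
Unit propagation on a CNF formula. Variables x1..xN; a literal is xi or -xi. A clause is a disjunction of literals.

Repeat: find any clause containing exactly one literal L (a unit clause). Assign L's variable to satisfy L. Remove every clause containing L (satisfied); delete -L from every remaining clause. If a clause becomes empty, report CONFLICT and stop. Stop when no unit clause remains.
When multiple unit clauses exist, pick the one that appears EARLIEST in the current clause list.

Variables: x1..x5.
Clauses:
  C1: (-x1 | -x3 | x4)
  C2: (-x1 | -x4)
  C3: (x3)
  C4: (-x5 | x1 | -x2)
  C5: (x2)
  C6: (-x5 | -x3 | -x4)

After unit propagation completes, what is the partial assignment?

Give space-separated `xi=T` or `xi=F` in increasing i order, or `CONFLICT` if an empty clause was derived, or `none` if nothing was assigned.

unit clause [3] forces x3=T; simplify:
  drop -3 from [-1, -3, 4] -> [-1, 4]
  drop -3 from [-5, -3, -4] -> [-5, -4]
  satisfied 1 clause(s); 5 remain; assigned so far: [3]
unit clause [2] forces x2=T; simplify:
  drop -2 from [-5, 1, -2] -> [-5, 1]
  satisfied 1 clause(s); 4 remain; assigned so far: [2, 3]

Answer: x2=T x3=T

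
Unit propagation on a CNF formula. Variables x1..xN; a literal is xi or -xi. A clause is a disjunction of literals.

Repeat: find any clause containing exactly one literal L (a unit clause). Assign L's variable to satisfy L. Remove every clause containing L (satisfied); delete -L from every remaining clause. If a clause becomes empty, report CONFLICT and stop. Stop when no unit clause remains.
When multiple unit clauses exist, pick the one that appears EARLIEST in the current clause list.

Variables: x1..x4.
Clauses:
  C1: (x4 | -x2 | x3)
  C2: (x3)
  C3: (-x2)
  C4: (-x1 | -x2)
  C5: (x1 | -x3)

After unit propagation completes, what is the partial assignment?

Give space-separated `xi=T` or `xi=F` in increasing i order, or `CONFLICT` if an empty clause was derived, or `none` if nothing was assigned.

Answer: x1=T x2=F x3=T

Derivation:
unit clause [3] forces x3=T; simplify:
  drop -3 from [1, -3] -> [1]
  satisfied 2 clause(s); 3 remain; assigned so far: [3]
unit clause [-2] forces x2=F; simplify:
  satisfied 2 clause(s); 1 remain; assigned so far: [2, 3]
unit clause [1] forces x1=T; simplify:
  satisfied 1 clause(s); 0 remain; assigned so far: [1, 2, 3]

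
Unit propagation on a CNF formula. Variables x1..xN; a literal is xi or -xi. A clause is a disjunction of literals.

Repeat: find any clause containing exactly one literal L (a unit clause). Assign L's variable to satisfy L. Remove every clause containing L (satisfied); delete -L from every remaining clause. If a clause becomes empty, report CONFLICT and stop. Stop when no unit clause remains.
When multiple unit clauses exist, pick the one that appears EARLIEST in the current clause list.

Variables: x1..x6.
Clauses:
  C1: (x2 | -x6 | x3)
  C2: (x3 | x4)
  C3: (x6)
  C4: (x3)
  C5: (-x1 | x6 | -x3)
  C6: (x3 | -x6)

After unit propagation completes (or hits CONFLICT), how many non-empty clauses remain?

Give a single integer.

unit clause [6] forces x6=T; simplify:
  drop -6 from [2, -6, 3] -> [2, 3]
  drop -6 from [3, -6] -> [3]
  satisfied 2 clause(s); 4 remain; assigned so far: [6]
unit clause [3] forces x3=T; simplify:
  satisfied 4 clause(s); 0 remain; assigned so far: [3, 6]

Answer: 0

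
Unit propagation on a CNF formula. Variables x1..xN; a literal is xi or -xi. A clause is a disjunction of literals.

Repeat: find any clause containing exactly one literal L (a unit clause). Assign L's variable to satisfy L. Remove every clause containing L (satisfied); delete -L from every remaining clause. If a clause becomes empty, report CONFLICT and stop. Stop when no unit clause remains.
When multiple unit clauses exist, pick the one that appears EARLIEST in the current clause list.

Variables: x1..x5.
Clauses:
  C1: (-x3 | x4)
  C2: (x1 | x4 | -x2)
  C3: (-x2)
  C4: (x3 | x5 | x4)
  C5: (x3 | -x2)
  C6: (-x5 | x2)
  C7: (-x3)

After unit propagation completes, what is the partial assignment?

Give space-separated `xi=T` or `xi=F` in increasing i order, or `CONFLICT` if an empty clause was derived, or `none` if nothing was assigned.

Answer: x2=F x3=F x4=T x5=F

Derivation:
unit clause [-2] forces x2=F; simplify:
  drop 2 from [-5, 2] -> [-5]
  satisfied 3 clause(s); 4 remain; assigned so far: [2]
unit clause [-5] forces x5=F; simplify:
  drop 5 from [3, 5, 4] -> [3, 4]
  satisfied 1 clause(s); 3 remain; assigned so far: [2, 5]
unit clause [-3] forces x3=F; simplify:
  drop 3 from [3, 4] -> [4]
  satisfied 2 clause(s); 1 remain; assigned so far: [2, 3, 5]
unit clause [4] forces x4=T; simplify:
  satisfied 1 clause(s); 0 remain; assigned so far: [2, 3, 4, 5]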